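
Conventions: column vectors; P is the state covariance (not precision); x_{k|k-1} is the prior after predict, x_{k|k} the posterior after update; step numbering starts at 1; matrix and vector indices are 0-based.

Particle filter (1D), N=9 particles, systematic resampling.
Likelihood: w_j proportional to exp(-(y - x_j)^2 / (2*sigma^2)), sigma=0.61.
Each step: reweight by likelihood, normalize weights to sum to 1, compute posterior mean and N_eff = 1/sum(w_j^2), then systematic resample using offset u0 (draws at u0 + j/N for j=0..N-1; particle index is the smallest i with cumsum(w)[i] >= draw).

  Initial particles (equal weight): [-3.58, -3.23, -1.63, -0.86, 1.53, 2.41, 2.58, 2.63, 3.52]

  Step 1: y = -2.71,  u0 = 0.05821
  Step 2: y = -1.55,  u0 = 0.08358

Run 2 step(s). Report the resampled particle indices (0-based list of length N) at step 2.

step 1: w=[0.2835, 0.5451, 0.1635, 0.0079, 0.0000, 0.0000, 0.0000, 0.0000, 0.0000]  mean=-3.0489  Neff=2.4735  idx=[0, 0, 0, 1, 1, 1, 1, 2, 2]
step 2: w=[0.0019, 0.0019, 0.0019, 0.0108, 0.0108, 0.0108, 0.0108, 0.4755, 0.4755]  mean=-1.7102  Neff=2.2086  idx=[7, 7, 7, 7, 8, 8, 8, 8, 8]

resampled_idx = [7, 7, 7, 7, 8, 8, 8, 8, 8]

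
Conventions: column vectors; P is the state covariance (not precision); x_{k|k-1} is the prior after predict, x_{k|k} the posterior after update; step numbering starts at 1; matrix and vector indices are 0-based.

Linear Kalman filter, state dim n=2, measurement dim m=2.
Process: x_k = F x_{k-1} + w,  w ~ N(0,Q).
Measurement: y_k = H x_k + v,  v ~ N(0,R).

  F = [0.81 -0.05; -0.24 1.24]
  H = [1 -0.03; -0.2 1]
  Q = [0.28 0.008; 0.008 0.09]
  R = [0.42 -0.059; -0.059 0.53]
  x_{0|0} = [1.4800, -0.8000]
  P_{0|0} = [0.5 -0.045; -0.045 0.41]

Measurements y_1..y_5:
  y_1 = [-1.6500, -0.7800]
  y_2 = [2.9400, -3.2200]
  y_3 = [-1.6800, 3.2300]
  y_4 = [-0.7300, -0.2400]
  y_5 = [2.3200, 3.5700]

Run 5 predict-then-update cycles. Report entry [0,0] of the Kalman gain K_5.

step 1: x^-=[1.2388, -1.3472]  P^-=[0.6127 -0.1604; -0.1604 0.7760]  S=[1.0430 -0.3661; -0.3661 1.3947]  K=[0.5737 -0.0522; 0.0301 0.5873]  nu=[-2.9292, 0.8150]  x^+=[-0.4843, -0.9568]  P^+=[0.2437 -0.0128; -0.0128 0.3069]
step 2: x^-=[-0.3444, -1.0701]  P^-=[0.4417 -0.0714; -0.0714 0.5836]  S=[0.8665 -0.2367; -0.2367 1.1598]  K=[0.5026 -0.0352; 0.0404 0.5237]  nu=[3.2523, -2.2187]  x^+=[1.3682, -2.1007]  P^+=[0.2130 -0.0057; -0.0057 0.2741]
step 3: x^-=[1.2133, -2.9332]  P^-=[0.4209 -0.0562; -0.0562 0.5271]  S=[0.8447 -0.2155; -0.2155 1.0964]  K=[0.4923 -0.0313; 0.0421 0.4993]  nu=[-2.9813, 6.4058]  x^+=[-0.4546, 0.1394]  P^+=[0.2085 -0.0039; -0.0039 0.2613]
step 4: x^-=[-0.3752, 0.2819]  P^-=[0.4178 -0.0527; -0.0527 0.5062]  S=[0.8414 -0.2108; -0.2108 1.0740]  K=[0.4907 -0.0306; 0.0419 0.4893]  nu=[-0.3464, -0.5969]  x^+=[-0.5269, -0.0247]  P^+=[0.2078 -0.0036; -0.0036 0.2562]
step 5: x^-=[-0.4256, 0.0958]  P^-=[0.4173 -0.0519; -0.0519 0.4980]  S=[0.8408 -0.2096; -0.2096 1.0655]  K=[0.4905 -0.0306; 0.0415 0.4853]  nu=[2.7484, 3.3891]  x^+=[0.8190, 1.8545]  P^+=[0.2077 -0.0036; -0.0036 0.2540]

K[0,0] = 0.4905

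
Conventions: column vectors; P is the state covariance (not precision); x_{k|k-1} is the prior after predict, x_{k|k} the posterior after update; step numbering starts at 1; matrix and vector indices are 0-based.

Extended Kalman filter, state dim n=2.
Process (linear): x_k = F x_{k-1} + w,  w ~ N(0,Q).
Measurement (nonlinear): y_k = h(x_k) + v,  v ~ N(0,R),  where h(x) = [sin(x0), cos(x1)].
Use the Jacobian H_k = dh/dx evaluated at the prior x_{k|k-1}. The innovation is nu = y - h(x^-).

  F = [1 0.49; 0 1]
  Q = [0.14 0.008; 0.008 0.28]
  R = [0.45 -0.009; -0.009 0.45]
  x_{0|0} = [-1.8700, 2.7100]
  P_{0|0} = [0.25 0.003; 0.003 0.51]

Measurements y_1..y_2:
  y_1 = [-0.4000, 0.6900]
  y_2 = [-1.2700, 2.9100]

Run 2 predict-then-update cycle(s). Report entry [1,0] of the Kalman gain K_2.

step 1: x^-=[-0.5421, 2.7100]  P^-=[0.5154 0.2609; 0.2609 0.7900]  H_jac=[0.8566 0.0000; 0.0000 -0.4183]  S=[0.8282 -0.1025; -0.1025 0.5882]  K=[0.5214 -0.0947; 0.2047 -0.5261]  nu=[0.1159, 1.5983]  x^+=[-0.6330, 1.8928]  P^+=[0.2749 0.1131; 0.1131 0.5704]
step 2: x^-=[0.2945, 1.8928]  P^-=[0.6626 0.4006; 0.4006 0.8504]  H_jac=[0.9570 0.0000; 0.0000 -0.9486]  S=[1.0568 -0.3726; -0.3726 1.2152]  K=[0.5491 -0.1443; 0.1443 -0.6196]  nu=[-1.5602, 3.2265]  x^+=[-1.0279, -0.3313]  P^+=[0.2596 0.0737; 0.0737 0.2953]

K[1,0] = 0.1443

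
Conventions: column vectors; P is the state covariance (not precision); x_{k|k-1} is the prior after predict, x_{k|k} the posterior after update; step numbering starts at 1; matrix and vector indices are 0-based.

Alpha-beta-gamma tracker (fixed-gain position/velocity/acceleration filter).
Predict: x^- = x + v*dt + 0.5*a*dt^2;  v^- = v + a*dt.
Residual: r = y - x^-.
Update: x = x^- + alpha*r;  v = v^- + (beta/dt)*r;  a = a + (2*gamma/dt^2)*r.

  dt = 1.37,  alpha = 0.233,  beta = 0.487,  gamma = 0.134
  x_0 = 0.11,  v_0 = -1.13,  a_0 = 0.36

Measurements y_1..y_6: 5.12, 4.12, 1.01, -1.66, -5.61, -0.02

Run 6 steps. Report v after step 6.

v_post = -7.4213

step 1: x_pred=-1.1003  r=6.2203  x^+=0.3491  v^+=1.5743  a^+=1.2482
step 2: x_pred=3.6773  r=0.4427  x^+=3.7804  v^+=3.4417  a^+=1.3114
step 3: x_pred=9.7263  r=-8.7163  x^+=7.6954  v^+=2.1399  a^+=0.0668
step 4: x_pred=10.6898  r=-12.3498  x^+=7.8123  v^+=-2.1586  a^+=-1.6966
step 5: x_pred=3.2629  r=-8.8729  x^+=1.1955  v^+=-7.6370  a^+=-2.9635
step 6: x_pred=-12.0483  r=12.0283  x^+=-9.2457  v^+=-7.4213  a^+=-1.2460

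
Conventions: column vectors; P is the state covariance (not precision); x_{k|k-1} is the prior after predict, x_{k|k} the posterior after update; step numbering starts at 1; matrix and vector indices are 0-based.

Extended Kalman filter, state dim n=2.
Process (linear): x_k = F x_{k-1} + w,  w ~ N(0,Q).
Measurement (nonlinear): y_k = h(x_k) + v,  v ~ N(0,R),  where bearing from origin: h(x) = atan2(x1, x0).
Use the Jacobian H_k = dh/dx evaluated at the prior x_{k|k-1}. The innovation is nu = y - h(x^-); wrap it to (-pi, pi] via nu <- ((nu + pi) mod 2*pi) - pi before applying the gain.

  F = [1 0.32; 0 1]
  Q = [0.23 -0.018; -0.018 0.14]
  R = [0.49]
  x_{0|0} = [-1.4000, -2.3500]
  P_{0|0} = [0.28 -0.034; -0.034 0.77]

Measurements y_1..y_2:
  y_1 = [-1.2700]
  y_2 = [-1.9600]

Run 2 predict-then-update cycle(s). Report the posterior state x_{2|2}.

step 1: x^-=[-2.1520, -2.3500]  P^-=[0.5671 0.1944; 0.1944 0.9100]  H_jac=[0.2314 -0.2119]  S=[0.5422]  K=[0.1661; -0.2727]  nu=[1.0422]  x^+=[-1.9789, -2.6343]  P^+=[0.5521 0.2190; 0.2190 0.8697]
step 2: x^-=[-2.8219, -2.6343]  P^-=[1.0113 0.4793; 0.4793 1.0097]  H_jac=[0.1768 -0.1894]  S=[0.5257]  K=[0.1674; -0.2025]  nu=[0.4306]  x^+=[-2.7498, -2.7215]  P^+=[0.9966 0.4971; 0.4971 0.9881]

x_post = [-2.7498, -2.7215]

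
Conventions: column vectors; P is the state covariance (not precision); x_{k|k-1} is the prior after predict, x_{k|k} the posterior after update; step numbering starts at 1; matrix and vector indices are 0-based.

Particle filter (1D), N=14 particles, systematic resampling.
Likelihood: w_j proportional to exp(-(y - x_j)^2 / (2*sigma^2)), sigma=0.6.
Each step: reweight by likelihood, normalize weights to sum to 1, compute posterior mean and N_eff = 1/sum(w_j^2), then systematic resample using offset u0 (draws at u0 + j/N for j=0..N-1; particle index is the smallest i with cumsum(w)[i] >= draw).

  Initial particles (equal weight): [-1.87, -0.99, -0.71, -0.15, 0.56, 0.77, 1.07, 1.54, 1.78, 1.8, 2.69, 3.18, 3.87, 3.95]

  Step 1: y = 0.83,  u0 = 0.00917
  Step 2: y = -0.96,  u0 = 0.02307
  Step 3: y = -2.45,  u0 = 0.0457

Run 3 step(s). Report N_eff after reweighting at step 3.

step 1: w=[0.0000, 0.0024, 0.0088, 0.0628, 0.2155, 0.2373, 0.2201, 0.1184, 0.0681, 0.0645, 0.0020, 0.0001, 0.0000, 0.0000]  mean=0.9461  Neff=5.6172  idx=[2, 4, 4, 4, 5, 5, 5, 5, 6, 6, 6, 7, 8, 9]
step 2: w=[0.8255, 0.0364, 0.0364, 0.0364, 0.0141, 0.0141, 0.0141, 0.0141, 0.0029, 0.0029, 0.0029, 0.0002, 0.0000, 0.0000]  mean=-0.4718  Neff=1.4574  idx=[0, 0, 0, 0, 0, 0, 0, 0, 0, 0, 0, 0, 2, 5]
step 3: w=[0.0833, 0.0833, 0.0833, 0.0833, 0.0833, 0.0833, 0.0833, 0.0833, 0.0833, 0.0833, 0.0833, 0.0833, 0.0000, 0.0000]  mean=-0.7100  Neff=12.0005  idx=[0, 1, 2, 3, 3, 4, 5, 6, 7, 8, 9, 9, 10, 11]

N_eff = 12.0005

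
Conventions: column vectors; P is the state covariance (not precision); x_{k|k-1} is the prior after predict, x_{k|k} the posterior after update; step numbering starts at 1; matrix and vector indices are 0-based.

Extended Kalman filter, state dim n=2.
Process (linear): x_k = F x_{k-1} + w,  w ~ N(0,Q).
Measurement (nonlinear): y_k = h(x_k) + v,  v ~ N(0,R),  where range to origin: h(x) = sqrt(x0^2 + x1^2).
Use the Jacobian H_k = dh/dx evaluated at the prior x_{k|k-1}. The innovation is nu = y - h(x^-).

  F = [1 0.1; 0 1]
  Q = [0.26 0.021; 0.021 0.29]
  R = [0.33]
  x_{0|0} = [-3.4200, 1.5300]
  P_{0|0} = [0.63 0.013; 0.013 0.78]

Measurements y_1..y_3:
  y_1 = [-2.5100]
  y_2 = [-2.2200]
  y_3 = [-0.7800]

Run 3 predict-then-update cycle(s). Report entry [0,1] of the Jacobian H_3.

step 1: x^-=[-3.2670, 1.5300]  P^-=[0.9004 0.1120; 0.1120 1.0700]  H_jac=[-0.9056 0.4241]  S=[1.1749]  K=[-0.6536; 0.2999]  nu=[-6.1175]  x^+=[0.7315, -0.3048]  P^+=[0.3985 0.3423; 0.3423 0.9643]
step 2: x^-=[0.7010, -0.3048]  P^-=[0.7366 0.4597; 0.4597 1.2543]  H_jac=[0.9171 -0.3987]  S=[0.8127]  K=[0.6056; -0.0966]  nu=[-2.9844]  x^+=[-1.1064, -0.0164]  P^+=[0.4385 0.5073; 0.5073 1.2467]
step 3: x^-=[-1.1081, -0.0164]  P^-=[0.8124 0.6530; 0.6530 1.5367]  H_jac=[-0.9999 -0.0148]  S=[1.1619]  K=[-0.7075; -0.5815]  nu=[-1.8882]  x^+=[0.2278, 1.0816]  P^+=[0.2309 0.1750; 0.1750 1.1439]

H_jac[0,1] = -0.0148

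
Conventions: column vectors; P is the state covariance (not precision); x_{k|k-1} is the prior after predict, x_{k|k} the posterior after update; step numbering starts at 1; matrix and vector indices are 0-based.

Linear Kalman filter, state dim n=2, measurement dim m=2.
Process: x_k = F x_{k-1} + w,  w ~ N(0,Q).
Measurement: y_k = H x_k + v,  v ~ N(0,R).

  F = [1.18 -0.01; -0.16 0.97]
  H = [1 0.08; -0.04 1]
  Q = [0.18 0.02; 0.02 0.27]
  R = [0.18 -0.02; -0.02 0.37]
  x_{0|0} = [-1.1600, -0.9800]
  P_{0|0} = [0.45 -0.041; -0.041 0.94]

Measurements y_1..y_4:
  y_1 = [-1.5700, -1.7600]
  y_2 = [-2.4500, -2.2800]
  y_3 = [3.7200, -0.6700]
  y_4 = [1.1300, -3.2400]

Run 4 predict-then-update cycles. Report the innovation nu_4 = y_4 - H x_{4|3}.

step 1: x^-=[-1.3590, -0.7650]  P^-=[0.8076 -0.1211; -0.1211 1.1787]  S=[0.9758 -0.0787; -0.0787 1.5597]  K=[0.8131 -0.0573; 0.0339 0.7605]  nu=[-0.1498, -1.0494]  x^+=[-1.4207, -1.5682]  P^+=[0.1500 -0.0315; -0.0315 0.2795]
step 2: x^-=[-1.6607, -1.2938]  P^-=[0.3897 -0.0471; -0.0471 0.5466]  S=[0.5656 -0.0388; -0.0388 0.9209]  K=[0.6795 -0.0394; 0.0350 0.5970]  nu=[-0.6858, -1.0526]  x^+=[-2.0852, -1.9462]  P^+=[0.1250 -0.0232; -0.0232 0.2193]
step 3: x^-=[-2.4411, -1.5542]  P^-=[0.3546 -0.0323; -0.0323 0.4867]  S=[0.5325 -0.0274; -0.0274 0.8598]  K=[0.6593 -0.0330; 0.0418 0.5689]  nu=[6.2854, 0.7865]  x^+=[1.6768, -0.8441]  P^+=[0.1210 -0.0206; -0.0206 0.2088]
step 4: x^-=[1.9871, -1.0871]  P^-=[0.3490 -0.0284; -0.0284 0.4760]  S=[0.5274 -0.0242; -0.0242 0.8488]  K=[0.6558 -0.0312; 0.0442 0.5633]  nu=[-0.7701, -2.0734]  x^+=[1.5468, -2.2892]  P^+=[0.1203 -0.0199; -0.0199 0.2068]

innov = [-0.7701, -2.0734]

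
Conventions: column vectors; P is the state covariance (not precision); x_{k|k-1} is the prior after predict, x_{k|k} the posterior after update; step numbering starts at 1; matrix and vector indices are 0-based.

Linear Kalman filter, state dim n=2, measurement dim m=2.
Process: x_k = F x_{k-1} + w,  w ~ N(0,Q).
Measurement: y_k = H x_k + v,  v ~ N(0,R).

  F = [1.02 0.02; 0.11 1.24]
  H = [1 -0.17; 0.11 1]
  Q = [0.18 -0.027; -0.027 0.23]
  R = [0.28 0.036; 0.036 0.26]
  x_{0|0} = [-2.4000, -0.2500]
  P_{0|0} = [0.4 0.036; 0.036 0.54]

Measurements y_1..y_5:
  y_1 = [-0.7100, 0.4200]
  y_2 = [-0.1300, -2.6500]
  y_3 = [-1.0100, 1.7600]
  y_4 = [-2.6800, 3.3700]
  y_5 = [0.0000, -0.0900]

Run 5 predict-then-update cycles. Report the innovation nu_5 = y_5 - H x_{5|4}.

step 1: x^-=[-2.4530, -0.5740]  P^-=[0.5978 0.0769; 0.0769 1.0750]  S=[0.8828 -0.0055; -0.0055 1.3591]  K=[0.6631 0.1077; -0.1149 0.7967]  nu=[1.6454, 1.2638]  x^+=[-1.2259, 0.2438]  P^+=[0.1947 0.0304; 0.0304 0.1997]
step 2: x^-=[-1.2455, 0.1674]  P^-=[0.3839 0.0384; 0.0384 0.5476]  S=[0.6667 0.0228; 0.0228 0.8207]  K=[0.5632 0.0826; -0.1052 0.6753]  nu=[1.1440, -2.6804]  x^+=[-0.8225, -1.7630]  P^+=[0.1647 0.0236; 0.0236 0.1692]
step 3: x^-=[-0.8742, -2.2766]  P^-=[0.3524 0.0256; 0.0256 0.4986]  S=[0.6381 0.0151; 0.0151 0.7685]  K=[0.5437 0.0731; -0.1082 0.6546]  nu=[-0.5228, 4.1328]  x^+=[-0.8565, 0.4853]  P^+=[0.1585 0.0211; 0.0211 0.1640]
step 4: x^-=[-0.8639, 0.5075]  P^-=[0.3458 0.0216; 0.0216 0.4898]  S=[0.6326 0.0120; 0.0120 0.7588]  K=[0.5395 0.0701; -0.1098 0.6504]  nu=[-1.7298, 2.9575]  x^+=[-1.5898, 2.6210]  P^+=[0.1570 0.0204; 0.0204 0.1629]
step 5: x^-=[-1.5692, 3.0752]  P^-=[0.3443 0.0205; 0.0205 0.4880]  S=[0.6314 0.0110; 0.0110 0.7566]  K=[0.5385 0.0693; -0.1103 0.6495]  nu=[2.0919, -2.9926]  x^+=[-0.6499, 0.9008]  P^+=[0.1567 0.0202; 0.0202 0.1627]

innov = [2.0919, -2.9926]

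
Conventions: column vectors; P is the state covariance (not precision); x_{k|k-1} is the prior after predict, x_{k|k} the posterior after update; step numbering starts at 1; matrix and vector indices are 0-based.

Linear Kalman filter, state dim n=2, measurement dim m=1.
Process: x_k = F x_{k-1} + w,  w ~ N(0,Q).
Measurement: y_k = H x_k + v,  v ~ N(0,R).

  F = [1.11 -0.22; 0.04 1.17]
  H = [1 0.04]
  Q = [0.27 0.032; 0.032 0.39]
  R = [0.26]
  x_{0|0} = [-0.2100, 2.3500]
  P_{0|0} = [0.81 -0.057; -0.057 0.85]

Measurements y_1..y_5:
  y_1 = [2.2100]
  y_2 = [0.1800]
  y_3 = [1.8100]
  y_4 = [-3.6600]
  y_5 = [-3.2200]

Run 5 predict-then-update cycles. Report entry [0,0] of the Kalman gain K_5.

step 1: x^-=[-0.7501, 2.7411]  P^-=[1.3370 -0.2244; -0.2244 1.5495]  S=[1.5815]  K=[0.8397; -0.1027]  nu=[2.8505]  x^+=[1.6434, 2.4485]  P^+=[0.2218 -0.0880; -0.0880 1.5329]
step 2: x^-=[1.2856, 2.9304]  P^-=[0.6605 -0.4662; -0.4662 2.4804]  S=[0.8872]  K=[0.7235; -0.4137]  nu=[-1.2228]  x^+=[0.4009, 3.4363]  P^+=[0.1961 -0.2007; -0.2007 2.3286]
step 3: x^-=[-0.3110, 4.0365]  P^-=[0.7224 -0.8176; -0.8176 3.5592]  S=[0.9227]  K=[0.7475; -0.7318]  nu=[1.9595]  x^+=[1.1537, 2.6025]  P^+=[0.2069 -0.3129; -0.3129 3.0651]
step 4: x^-=[0.7081, 3.0911]  P^-=[0.8260 -1.1513; -1.1513 4.5568]  S=[1.0012]  K=[0.7790; -0.9679]  nu=[-4.4917]  x^+=[-2.7911, 7.4386]  P^+=[0.2184 -0.3964; -0.3964 3.6189]
step 5: x^-=[-4.7346, 8.5915]  P^-=[0.9079 -1.4011; -1.4011 5.3071]  S=[1.0643]  K=[0.8004; -1.1171]  nu=[1.1710]  x^+=[-3.7974, 7.2835]  P^+=[0.2261 -0.4496; -0.4496 3.9791]

K[0,0] = 0.8004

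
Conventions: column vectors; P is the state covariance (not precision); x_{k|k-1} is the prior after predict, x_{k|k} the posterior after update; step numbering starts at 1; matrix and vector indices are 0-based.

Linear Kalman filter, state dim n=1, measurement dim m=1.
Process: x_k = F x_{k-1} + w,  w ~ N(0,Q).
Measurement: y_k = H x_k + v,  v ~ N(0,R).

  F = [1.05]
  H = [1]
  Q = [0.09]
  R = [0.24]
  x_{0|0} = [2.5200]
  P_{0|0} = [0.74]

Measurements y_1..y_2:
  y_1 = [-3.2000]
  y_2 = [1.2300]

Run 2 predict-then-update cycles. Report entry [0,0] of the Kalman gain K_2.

K[0,0] = 0.5549

step 1: x^-=[2.6460]  P^-=[0.9059]  S=[1.1459]  K=[0.7905]  nu=[-5.8460]  x^+=[-1.9755]  P^+=[0.1897]
step 2: x^-=[-2.0743]  P^-=[0.2992]  S=[0.5392]  K=[0.5549]  nu=[3.3043]  x^+=[-0.2408]  P^+=[0.1332]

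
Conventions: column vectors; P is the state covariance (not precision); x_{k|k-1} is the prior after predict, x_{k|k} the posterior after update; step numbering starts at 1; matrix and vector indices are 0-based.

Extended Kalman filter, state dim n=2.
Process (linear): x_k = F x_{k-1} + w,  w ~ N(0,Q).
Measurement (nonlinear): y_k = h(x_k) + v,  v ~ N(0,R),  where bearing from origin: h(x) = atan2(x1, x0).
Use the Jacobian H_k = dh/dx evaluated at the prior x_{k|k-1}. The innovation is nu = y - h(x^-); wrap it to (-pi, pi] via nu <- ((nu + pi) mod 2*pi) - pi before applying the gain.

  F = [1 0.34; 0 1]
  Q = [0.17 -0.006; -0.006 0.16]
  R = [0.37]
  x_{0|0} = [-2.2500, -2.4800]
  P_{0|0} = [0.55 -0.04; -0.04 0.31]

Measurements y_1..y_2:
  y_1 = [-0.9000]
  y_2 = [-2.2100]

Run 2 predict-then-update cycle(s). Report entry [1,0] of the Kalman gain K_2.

K[1,0] = -0.1907

step 1: x^-=[-3.0932, -2.4800]  P^-=[0.7286 0.0594; 0.0594 0.4700]  H_jac=[0.1578 -0.1968]  S=[0.4027]  K=[0.2565; -0.2064]  nu=[1.5658]  x^+=[-2.6916, -2.8032]  P^+=[0.7021 0.0807; 0.0807 0.4528]
step 2: x^-=[-3.6447, -2.8032]  P^-=[0.9794 0.2287; 0.2287 0.6128]  H_jac=[0.1326 -0.1724]  S=[0.3950]  K=[0.2290; -0.1907]  nu=[0.2760]  x^+=[-3.5815, -2.8559]  P^+=[0.9587 0.2459; 0.2459 0.5985]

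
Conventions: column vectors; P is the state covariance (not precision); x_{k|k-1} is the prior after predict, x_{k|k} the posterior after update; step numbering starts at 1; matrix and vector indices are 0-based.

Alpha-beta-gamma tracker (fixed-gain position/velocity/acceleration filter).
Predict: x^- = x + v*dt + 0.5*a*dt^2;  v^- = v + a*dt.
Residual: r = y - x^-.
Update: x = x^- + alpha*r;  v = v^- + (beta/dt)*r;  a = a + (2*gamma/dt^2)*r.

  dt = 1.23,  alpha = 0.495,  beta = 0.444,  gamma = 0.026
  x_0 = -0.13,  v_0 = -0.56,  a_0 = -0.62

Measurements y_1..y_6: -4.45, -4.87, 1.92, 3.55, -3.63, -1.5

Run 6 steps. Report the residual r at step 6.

step 1: x_pred=-1.2878  r=-3.1622  x^+=-2.8531  v^+=-2.4641  a^+=-0.7287
step 2: x_pred=-6.4351  r=1.5651  x^+=-5.6604  v^+=-2.7954  a^+=-0.6749
step 3: x_pred=-9.6092  r=11.5292  x^+=-3.9023  v^+=0.5363  a^+=-0.2786
step 4: x_pred=-3.4534  r=7.0034  x^+=0.0133  v^+=2.7216  a^+=-0.0379
step 5: x_pred=3.3322  r=-6.9622  x^+=-0.1141  v^+=0.1618  a^+=-0.2772
step 6: x_pred=-0.1247  r=-1.3753  x^+=-0.8055  v^+=-0.6756  a^+=-0.3245

resid = -1.3753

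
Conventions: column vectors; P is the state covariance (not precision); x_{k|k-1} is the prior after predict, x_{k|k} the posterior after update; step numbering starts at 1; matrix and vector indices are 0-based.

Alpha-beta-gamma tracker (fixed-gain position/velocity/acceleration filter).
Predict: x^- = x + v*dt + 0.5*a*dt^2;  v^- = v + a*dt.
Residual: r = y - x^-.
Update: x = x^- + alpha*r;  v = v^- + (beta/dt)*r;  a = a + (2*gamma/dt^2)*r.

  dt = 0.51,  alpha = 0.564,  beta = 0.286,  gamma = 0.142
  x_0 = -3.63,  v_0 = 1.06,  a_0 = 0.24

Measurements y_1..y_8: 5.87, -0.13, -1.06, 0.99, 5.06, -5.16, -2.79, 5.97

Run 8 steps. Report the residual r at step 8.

resid = 17.8775

step 1: x_pred=-3.0582  r=8.9282  x^+=1.9773  v^+=6.1892  a^+=9.9886
step 2: x_pred=6.4328  r=-6.5628  x^+=2.7314  v^+=7.6030  a^+=2.8227
step 3: x_pred=6.9760  r=-8.0360  x^+=2.4437  v^+=4.5362  a^+=-5.9517
step 4: x_pred=3.9831  r=-2.9931  x^+=2.2950  v^+=-0.1777  a^+=-9.2199
step 5: x_pred=1.0053  r=4.0547  x^+=3.2922  v^+=-2.6061  a^+=-4.7926
step 6: x_pred=1.3398  r=-6.4998  x^+=-2.3261  v^+=-8.6953  a^+=-11.8897
step 7: x_pred=-8.3069  r=5.5169  x^+=-5.1954  v^+=-11.6652  a^+=-5.8658
step 8: x_pred=-11.9075  r=17.8775  x^+=-1.8246  v^+=-4.6313  a^+=13.6544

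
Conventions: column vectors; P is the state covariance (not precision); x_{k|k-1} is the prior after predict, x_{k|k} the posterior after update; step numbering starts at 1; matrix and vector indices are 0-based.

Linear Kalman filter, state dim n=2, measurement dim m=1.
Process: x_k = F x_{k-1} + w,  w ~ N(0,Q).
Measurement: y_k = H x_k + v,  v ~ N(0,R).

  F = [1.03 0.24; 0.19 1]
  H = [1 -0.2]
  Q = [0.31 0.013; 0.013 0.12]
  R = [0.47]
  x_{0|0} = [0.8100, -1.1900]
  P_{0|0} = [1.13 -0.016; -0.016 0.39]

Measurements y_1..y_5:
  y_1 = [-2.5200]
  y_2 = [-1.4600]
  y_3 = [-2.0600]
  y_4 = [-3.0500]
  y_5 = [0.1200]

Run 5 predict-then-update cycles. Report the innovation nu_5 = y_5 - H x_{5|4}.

step 1: x^-=[0.5487, -1.0361]  P^-=[1.5234 0.3105; 0.3105 0.5447]  S=[1.8909]  K=[0.7728; 0.1066]  nu=[-3.2759]  x^+=[-1.9828, -1.3853]  P^+=[0.3942 0.1547; 0.1547 0.5232]
step 2: x^-=[-2.3748, -1.7621]  P^-=[0.8348 0.3822; 0.3822 0.7163]  S=[1.1806]  K=[0.6424; 0.2024]  nu=[0.5624]  x^+=[-2.0135, -1.6483]  P^+=[0.3477 0.2287; 0.2287 0.6679]
step 3: x^-=[-2.4695, -2.0308]  P^-=[0.8304 0.4873; 0.4873 0.8874]  S=[1.1409]  K=[0.6424; 0.2716]  nu=[0.0034]  x^+=[-2.4674, -2.0299]  P^+=[0.3596 0.2883; 0.2883 0.8032]
step 4: x^-=[-3.0286, -2.4987]  P^-=[0.8803 0.5862; 0.5862 1.0457]  S=[1.1576]  K=[0.6591; 0.3257]  nu=[-0.5212]  x^+=[-3.3721, -2.6685]  P^+=[0.3773 0.3377; 0.3377 0.9229]
step 5: x^-=[-4.1137, -3.3092]  P^-=[0.9304 0.6716; 0.6716 1.1849]  S=[1.1792]  K=[0.6751; 0.3685]  nu=[3.5719]  x^+=[-1.7022, -1.9928]  P^+=[0.3929 0.3782; 0.3782 1.0247]

innov = [3.5719]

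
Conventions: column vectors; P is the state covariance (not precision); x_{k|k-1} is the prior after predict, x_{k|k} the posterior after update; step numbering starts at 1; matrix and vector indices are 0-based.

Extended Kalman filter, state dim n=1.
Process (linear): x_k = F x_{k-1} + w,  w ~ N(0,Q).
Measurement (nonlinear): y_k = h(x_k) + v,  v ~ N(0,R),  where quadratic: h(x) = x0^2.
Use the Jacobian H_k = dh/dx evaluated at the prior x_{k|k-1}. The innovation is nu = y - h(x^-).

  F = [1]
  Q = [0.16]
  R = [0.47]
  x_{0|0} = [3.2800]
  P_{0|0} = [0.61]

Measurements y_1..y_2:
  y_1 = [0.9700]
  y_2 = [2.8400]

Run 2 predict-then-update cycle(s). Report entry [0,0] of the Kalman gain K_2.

K[0,0] = 0.2284

step 1: x^-=[3.2800]  P^-=[0.7700]  H_jac=[6.5600]  S=[33.6059]  K=[0.1503]  nu=[-9.7884]  x^+=[1.8087]  P^+=[0.0108]
step 2: x^-=[1.8087]  P^-=[0.1708]  H_jac=[3.6175]  S=[2.7047]  K=[0.2284]  nu=[-0.4315]  x^+=[1.7102]  P^+=[0.0297]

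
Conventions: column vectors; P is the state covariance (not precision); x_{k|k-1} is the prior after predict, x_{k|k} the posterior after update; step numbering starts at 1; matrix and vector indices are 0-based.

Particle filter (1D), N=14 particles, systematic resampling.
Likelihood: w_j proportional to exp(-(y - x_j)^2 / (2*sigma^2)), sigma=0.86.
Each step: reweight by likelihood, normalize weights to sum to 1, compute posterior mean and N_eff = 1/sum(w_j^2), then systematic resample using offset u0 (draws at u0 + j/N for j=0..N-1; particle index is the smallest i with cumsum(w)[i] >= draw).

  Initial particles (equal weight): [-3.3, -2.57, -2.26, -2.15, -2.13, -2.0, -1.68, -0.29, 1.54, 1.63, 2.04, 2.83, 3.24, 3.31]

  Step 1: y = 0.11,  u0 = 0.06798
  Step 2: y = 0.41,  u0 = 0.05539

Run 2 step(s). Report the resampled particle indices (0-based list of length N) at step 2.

resampled_idx = [2, 3, 3, 4, 5, 5, 6, 7, 7, 8, 9, 10, 11, 12]

step 1: w=[0.0002, 0.0046, 0.0131, 0.0185, 0.0197, 0.0289, 0.0671, 0.5256, 0.1470, 0.1228, 0.0472, 0.0039, 0.0008, 0.0006]  mean=0.0915  Neff=3.1113  idx=[5, 6, 7, 7, 7, 7, 7, 7, 7, 8, 8, 9, 9, 11]
step 2: w=[0.0029, 0.0078, 0.1073, 0.1073, 0.1073, 0.1073, 0.1073, 0.1073, 0.1073, 0.0630, 0.0630, 0.0546, 0.0546, 0.0029]  mean=0.1435  Neff=10.5729  idx=[2, 3, 3, 4, 5, 5, 6, 7, 7, 8, 9, 10, 11, 12]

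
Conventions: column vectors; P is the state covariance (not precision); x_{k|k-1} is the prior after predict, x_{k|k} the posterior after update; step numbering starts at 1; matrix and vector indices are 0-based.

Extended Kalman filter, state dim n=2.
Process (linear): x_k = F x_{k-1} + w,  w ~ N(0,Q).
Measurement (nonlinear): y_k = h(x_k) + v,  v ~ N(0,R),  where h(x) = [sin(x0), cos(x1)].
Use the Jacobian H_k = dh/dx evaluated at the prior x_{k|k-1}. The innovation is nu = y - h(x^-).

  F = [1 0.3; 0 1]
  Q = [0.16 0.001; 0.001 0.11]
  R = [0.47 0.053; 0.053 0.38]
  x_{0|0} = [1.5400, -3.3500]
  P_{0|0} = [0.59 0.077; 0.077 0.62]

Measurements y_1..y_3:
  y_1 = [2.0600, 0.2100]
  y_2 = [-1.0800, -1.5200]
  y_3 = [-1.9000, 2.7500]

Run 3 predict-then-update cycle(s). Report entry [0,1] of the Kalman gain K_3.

K[0,1] = -0.2216

step 1: x^-=[0.5350, -3.3500]  P^-=[0.8520 0.2640; 0.2640 0.7300]  H_jac=[0.8603 0.0000; 0.0000 -0.2069]  S=[1.1005 0.0060; 0.0060 0.4113]  K=[0.6668 -0.1426; 0.2084 -0.3703]  nu=[1.5502, 1.1884]  x^+=[1.3992, -3.4670]  P^+=[0.3555 0.0910; 0.0910 0.6267]
step 2: x^-=[0.3591, -3.4670]  P^-=[0.6265 0.2801; 0.2801 0.7367]  H_jac=[0.9362 0.0000; 0.0000 -0.3197]  S=[1.0192 -0.0308; -0.0308 0.4553]  K=[0.5708 -0.1580; 0.2421 -0.5010]  nu=[-1.4314, -0.5725]  x^+=[-0.3675, -3.5268]  P^+=[0.2776 0.0932; 0.0932 0.5553]
step 3: x^-=[-1.4255, -3.5268]  P^-=[0.5435 0.2608; 0.2608 0.6653]  H_jac=[0.1448 0.0000; 0.0000 -0.3758]  S=[0.4814 0.0388; 0.0388 0.4739]  K=[0.1813 -0.2216; 0.1218 -0.5374]  nu=[-0.9105, 3.6767]  x^+=[-2.4053, -5.6136]  P^+=[0.5075 0.1985; 0.1985 0.5263]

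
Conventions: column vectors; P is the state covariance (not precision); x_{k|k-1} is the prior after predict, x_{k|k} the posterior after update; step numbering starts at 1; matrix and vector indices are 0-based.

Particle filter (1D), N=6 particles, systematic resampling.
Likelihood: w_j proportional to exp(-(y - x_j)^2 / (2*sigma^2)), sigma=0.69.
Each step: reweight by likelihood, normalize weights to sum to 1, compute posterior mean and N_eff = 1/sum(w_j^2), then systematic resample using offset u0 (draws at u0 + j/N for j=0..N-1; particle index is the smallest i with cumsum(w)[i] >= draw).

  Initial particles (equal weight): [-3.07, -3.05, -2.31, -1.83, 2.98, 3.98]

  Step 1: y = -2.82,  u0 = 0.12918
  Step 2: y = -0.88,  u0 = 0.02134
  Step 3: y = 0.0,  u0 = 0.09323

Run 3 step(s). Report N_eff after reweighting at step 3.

step 1: w=[0.3121, 0.3153, 0.2536, 0.1191, 0.0000, 0.0000]  mean=-2.7233  Neff=3.6328  idx=[0, 0, 1, 2, 2, 3]
step 2: w=[0.0101, 0.0101, 0.0111, 0.1821, 0.1821, 0.6044]  mean=-2.0435  Neff=2.3148  idx=[2, 3, 4, 5, 5, 5]
step 3: w=[0.0006, 0.0382, 0.0382, 0.3077, 0.3077, 0.3077]  mean=-1.8674  Neff=3.4852  idx=[3, 3, 4, 4, 5, 5]

N_eff = 3.4852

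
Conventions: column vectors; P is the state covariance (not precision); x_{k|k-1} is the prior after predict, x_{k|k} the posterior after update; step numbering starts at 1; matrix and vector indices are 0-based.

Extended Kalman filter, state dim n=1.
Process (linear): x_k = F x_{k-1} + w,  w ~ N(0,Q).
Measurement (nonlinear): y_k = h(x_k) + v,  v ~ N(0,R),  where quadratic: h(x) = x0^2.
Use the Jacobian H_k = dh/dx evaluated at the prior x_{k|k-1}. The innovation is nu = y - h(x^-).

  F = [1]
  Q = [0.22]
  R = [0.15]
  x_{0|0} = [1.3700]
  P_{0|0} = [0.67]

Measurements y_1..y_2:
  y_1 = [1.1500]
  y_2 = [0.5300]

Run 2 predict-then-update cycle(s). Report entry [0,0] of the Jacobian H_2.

step 1: x^-=[1.3700]  P^-=[0.8900]  H_jac=[2.7400]  S=[6.8318]  K=[0.3570]  nu=[-0.7269]  x^+=[1.1105]  P^+=[0.0195]
step 2: x^-=[1.1105]  P^-=[0.2395]  H_jac=[2.2211]  S=[1.3317]  K=[0.3995]  nu=[-0.7033]  x^+=[0.8296]  P^+=[0.0270]

H_jac[0,0] = 2.2211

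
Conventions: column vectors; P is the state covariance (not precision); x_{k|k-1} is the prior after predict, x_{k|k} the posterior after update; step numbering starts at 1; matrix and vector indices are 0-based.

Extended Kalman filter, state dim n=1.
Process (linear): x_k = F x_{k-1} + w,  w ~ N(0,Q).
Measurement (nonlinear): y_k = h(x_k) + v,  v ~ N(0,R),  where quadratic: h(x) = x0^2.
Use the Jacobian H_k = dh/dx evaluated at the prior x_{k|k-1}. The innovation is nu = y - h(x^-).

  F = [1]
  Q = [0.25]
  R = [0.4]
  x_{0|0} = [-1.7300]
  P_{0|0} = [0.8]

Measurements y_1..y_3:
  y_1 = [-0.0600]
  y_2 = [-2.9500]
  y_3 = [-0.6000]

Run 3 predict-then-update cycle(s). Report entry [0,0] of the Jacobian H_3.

step 1: x^-=[-1.7300]  P^-=[1.0500]  H_jac=[-3.4600]  S=[12.9702]  K=[-0.2801]  nu=[-3.0529]  x^+=[-0.8749]  P^+=[0.0324]
step 2: x^-=[-0.8749]  P^-=[0.2824]  H_jac=[-1.7497]  S=[1.2645]  K=[-0.3907]  nu=[-3.7154]  x^+=[0.5769]  P^+=[0.0893]
step 3: x^-=[0.5769]  P^-=[0.3393]  H_jac=[1.1537]  S=[0.8517]  K=[0.4597]  nu=[-0.9328]  x^+=[0.1481]  P^+=[0.1594]

H_jac[0,0] = 1.1537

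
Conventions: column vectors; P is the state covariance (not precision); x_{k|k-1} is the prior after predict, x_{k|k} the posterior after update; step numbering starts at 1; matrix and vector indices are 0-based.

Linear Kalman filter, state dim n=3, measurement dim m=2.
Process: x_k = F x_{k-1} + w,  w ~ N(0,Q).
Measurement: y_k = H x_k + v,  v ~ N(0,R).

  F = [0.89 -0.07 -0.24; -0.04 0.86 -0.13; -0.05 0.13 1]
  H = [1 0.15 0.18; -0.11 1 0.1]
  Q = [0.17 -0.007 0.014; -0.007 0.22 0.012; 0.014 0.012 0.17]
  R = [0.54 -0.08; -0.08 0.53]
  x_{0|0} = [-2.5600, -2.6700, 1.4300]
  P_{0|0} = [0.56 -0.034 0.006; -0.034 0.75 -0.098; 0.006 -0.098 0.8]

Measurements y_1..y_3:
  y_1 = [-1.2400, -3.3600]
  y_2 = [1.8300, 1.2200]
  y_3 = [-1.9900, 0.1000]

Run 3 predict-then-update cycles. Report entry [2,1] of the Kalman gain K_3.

K[2,1] = -0.0471

step 1: x^-=[-2.4347, -2.3797, 1.2109]  P^-=[0.6617 -0.0545 -0.1985; -0.0545 0.8134 -0.0882; -0.1985 -0.0882 0.9584]  S=[1.1585 -0.1003; -0.1003 1.3597]  K=[0.5273 -0.0694; 0.0968 0.6033; -0.0322 0.0193]  nu=[1.3337, -1.3692]  x^+=[-1.6365, -3.0767, 1.1416]  P^+=[0.3257 -0.0255 -0.1758; -0.0255 0.3194 -0.1022; -0.1758 -0.1022 0.9566]
step 2: x^-=[-1.5151, -2.7289, 0.8235]  P^-=[0.5595 0.0112 -0.3842; 0.0112 0.4957 -0.1550; -0.3842 -0.1550 1.1242]  S=[1.0038 -0.0970; -0.0970 1.0187]  K=[0.4863 -0.0408; 0.1038 0.4801; -0.2063 -0.0200]  nu=[3.6062, 3.6999]  x^+=[0.0873, -0.5783, 0.0055]  P^+=[0.3166 0.0027 -0.2845; 0.0027 0.2598 -0.1336; -0.2845 -0.1336 1.0818]
step 3: x^-=[0.1169, -0.5015, -0.0740]  P^-=[0.6011 0.0585 -0.5049; 0.0585 0.4576 -0.2022; -0.5049 -0.2022 1.2507]  S=[1.0168 -0.0774; -0.0774 0.9652]  K=[0.5089 -0.0194; 0.1240 0.4565; -0.3085 -0.0471]  nu=[-2.0183, 0.6218]  x^+=[-0.9224, -0.4679, 0.5194]  P^+=[0.3358 0.0207 -0.3475; 0.0207 0.2497 -0.1539; -0.3475 -0.1539 1.1540]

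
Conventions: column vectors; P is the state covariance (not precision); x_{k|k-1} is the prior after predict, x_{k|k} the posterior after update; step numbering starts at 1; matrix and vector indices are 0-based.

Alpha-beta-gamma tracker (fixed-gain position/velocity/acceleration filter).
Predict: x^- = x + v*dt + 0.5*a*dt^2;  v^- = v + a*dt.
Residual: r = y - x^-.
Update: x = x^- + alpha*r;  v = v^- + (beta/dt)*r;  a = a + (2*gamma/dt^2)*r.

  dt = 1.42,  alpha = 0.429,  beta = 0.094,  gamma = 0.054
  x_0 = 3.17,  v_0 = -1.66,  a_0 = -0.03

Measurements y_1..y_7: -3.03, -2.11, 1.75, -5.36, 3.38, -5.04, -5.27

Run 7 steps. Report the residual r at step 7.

resid = -3.4900

step 1: x_pred=0.7826  r=-3.8126  x^+=-0.8530  v^+=-1.9550  a^+=-0.2342
step 2: x_pred=-3.8652  r=1.7552  x^+=-3.1122  v^+=-2.1714  a^+=-0.1402
step 3: x_pred=-6.3369  r=8.0869  x^+=-2.8676  v^+=-1.8351  a^+=0.2929
step 4: x_pred=-5.1781  r=-0.1819  x^+=-5.2561  v^+=-1.4312  a^+=0.2832
step 5: x_pred=-7.0029  r=10.3829  x^+=-2.5486  v^+=-0.3417  a^+=0.8393
step 6: x_pred=-2.1876  r=-2.8524  x^+=-3.4113  v^+=0.6613  a^+=0.6865
step 7: x_pred=-1.7800  r=-3.4900  x^+=-3.2772  v^+=1.4052  a^+=0.4996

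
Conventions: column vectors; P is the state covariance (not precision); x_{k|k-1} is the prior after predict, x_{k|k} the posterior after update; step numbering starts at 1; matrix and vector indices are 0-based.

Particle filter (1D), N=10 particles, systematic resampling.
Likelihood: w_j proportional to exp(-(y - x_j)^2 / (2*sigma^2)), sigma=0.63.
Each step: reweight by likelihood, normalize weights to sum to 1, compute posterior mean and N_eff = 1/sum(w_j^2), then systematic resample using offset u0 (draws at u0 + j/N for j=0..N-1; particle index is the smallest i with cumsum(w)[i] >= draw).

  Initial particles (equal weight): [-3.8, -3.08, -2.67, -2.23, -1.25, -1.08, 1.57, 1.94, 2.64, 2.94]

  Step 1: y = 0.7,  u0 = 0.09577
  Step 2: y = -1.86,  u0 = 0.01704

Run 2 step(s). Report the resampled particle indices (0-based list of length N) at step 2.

resampled_idx = [0, 0, 1, 2, 2, 3, 4, 5, 5, 6]

step 1: w=[0.0000, 0.0000, 0.0000, 0.0000, 0.0147, 0.0326, 0.6799, 0.2543, 0.0154, 0.0032]  mean=1.5571  Neff=1.8925  idx=[6, 6, 6, 6, 6, 6, 6, 7, 7, 8]
step 2: w=[0.1415, 0.1415, 0.1415, 0.1415, 0.1415, 0.1415, 0.1415, 0.0049, 0.0049, 0.0000]  mean=1.5736  Neff=7.1359  idx=[0, 0, 1, 2, 2, 3, 4, 5, 5, 6]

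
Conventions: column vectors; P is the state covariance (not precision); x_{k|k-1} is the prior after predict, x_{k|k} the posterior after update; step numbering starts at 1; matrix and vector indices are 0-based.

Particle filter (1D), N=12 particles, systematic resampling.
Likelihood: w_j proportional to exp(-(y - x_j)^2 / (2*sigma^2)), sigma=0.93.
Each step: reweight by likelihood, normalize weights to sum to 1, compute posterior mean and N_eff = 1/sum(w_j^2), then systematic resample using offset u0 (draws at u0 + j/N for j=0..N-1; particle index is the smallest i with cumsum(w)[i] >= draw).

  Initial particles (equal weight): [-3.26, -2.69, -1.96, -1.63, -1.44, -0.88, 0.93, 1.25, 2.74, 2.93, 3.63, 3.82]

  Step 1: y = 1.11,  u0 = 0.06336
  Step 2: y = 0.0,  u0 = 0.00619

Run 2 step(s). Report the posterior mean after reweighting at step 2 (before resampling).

post_mean = 1.0651

step 1: w=[0.0000, 0.0001, 0.0017, 0.0052, 0.0093, 0.0403, 0.3903, 0.3932, 0.0856, 0.0586, 0.0101, 0.0057]  mean=1.2582  Neff=3.1296  idx=[6, 6, 6, 6, 6, 7, 7, 7, 7, 7, 8, 9]
step 2: w=[0.1194, 0.1194, 0.1194, 0.1194, 0.1194, 0.0798, 0.0798, 0.0798, 0.0798, 0.0798, 0.0026, 0.0014]  mean=1.0651  Neff=9.6948  idx=[0, 0, 1, 2, 2, 3, 4, 4, 5, 6, 8, 9]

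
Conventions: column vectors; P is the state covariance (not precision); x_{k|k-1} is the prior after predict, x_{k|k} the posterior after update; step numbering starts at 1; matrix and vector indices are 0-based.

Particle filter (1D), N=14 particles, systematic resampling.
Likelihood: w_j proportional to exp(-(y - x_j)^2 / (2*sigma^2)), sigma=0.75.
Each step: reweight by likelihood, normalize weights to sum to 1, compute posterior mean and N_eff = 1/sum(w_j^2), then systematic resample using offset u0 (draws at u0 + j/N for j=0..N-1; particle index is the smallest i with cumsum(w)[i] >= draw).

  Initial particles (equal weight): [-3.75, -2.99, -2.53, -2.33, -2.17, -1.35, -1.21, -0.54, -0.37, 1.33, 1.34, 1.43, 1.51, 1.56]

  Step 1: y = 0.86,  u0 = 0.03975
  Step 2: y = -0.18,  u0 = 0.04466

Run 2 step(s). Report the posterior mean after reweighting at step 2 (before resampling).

post_mean = 0.2861

step 1: w=[0.0000, 0.0000, 0.0000, 0.0000, 0.0001, 0.0031, 0.0053, 0.0418, 0.0622, 0.1961, 0.1944, 0.1788, 0.1639, 0.1544]  mean=1.2088  Neff=6.0774  idx=[7, 8, 9, 9, 10, 10, 10, 11, 11, 12, 12, 12, 13, 13]
step 2: w=[0.2893, 0.3144, 0.0428, 0.0428, 0.0416, 0.0416, 0.0416, 0.0324, 0.0324, 0.0256, 0.0256, 0.0256, 0.0220, 0.0220]  mean=0.2861  Neff=5.0897  idx=[0, 0, 0, 0, 1, 1, 1, 1, 2, 3, 5, 7, 9, 12]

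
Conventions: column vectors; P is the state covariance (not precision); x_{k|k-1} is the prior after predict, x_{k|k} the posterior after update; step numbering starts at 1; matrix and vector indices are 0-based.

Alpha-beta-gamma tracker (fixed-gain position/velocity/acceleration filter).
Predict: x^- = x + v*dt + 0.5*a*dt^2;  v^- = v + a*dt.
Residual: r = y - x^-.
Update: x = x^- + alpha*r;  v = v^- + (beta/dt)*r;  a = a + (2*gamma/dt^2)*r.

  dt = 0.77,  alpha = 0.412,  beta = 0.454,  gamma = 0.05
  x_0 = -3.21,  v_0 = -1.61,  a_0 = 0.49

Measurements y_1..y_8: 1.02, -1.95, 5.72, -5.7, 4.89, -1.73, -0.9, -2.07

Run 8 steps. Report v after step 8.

v_post = -2.9277

step 1: x_pred=-4.3044  r=5.3244  x^+=-2.1108  v^+=1.9066  a^+=1.3880
step 2: x_pred=-0.2312  r=-1.7188  x^+=-0.9393  v^+=1.9620  a^+=1.0981
step 3: x_pred=0.8969  r=4.8231  x^+=2.8840  v^+=5.6513  a^+=1.9116
step 4: x_pred=7.8022  r=-13.5022  x^+=2.2393  v^+=-0.8378  a^+=-0.3657
step 5: x_pred=1.4857  r=3.4043  x^+=2.8883  v^+=0.8877  a^+=0.2085
step 6: x_pred=3.6337  r=-5.3637  x^+=1.4238  v^+=-2.1142  a^+=-0.6962
step 7: x_pred=-0.4105  r=-0.4895  x^+=-0.6122  v^+=-2.9389  a^+=-0.7788
step 8: x_pred=-3.1060  r=1.0360  x^+=-2.6792  v^+=-2.9277  a^+=-0.6040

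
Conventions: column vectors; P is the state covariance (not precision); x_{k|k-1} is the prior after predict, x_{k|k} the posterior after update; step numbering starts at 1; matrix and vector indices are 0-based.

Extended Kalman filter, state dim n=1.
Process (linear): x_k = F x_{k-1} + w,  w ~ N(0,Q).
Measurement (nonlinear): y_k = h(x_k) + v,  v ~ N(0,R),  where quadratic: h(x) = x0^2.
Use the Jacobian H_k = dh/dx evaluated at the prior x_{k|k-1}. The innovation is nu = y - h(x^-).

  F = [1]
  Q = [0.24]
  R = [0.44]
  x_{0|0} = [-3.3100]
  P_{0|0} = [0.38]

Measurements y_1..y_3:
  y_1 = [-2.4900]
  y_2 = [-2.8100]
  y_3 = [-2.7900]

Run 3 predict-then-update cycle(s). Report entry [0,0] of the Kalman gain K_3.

K[0,0] = 0.0835

step 1: x^-=[-3.3100]  P^-=[0.6200]  H_jac=[-6.6200]  S=[27.6111]  K=[-0.1487]  nu=[-13.4461]  x^+=[-1.3112]  P^+=[0.0099]
step 2: x^-=[-1.3112]  P^-=[0.2499]  H_jac=[-2.6225]  S=[2.1585]  K=[-0.3036]  nu=[-4.5293]  x^+=[0.0638]  P^+=[0.0509]
step 3: x^-=[0.0638]  P^-=[0.2909]  H_jac=[0.1277]  S=[0.4447]  K=[0.0835]  nu=[-2.7941]  x^+=[-0.1695]  P^+=[0.2878]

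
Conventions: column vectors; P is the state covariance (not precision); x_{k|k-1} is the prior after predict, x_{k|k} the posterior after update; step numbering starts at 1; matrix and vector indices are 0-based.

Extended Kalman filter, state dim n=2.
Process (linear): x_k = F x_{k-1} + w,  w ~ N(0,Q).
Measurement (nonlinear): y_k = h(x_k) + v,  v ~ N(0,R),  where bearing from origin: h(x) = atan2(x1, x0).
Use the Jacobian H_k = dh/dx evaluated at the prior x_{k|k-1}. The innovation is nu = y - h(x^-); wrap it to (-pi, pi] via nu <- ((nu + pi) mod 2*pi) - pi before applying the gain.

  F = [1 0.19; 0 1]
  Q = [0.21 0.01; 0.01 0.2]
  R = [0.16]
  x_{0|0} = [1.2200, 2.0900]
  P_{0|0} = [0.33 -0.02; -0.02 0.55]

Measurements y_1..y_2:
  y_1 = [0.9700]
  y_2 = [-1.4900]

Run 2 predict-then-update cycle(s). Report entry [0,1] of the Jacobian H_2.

H_jac[0,1] = 0.2347

step 1: x^-=[1.6171, 2.0900]  P^-=[0.5523 0.0945; 0.0945 0.7500]  H_jac=[-0.2993 0.2316]  S=[0.2366]  K=[-0.6061; 0.6146]  nu=[0.0577]  x^+=[1.5821, 2.1255]  P^+=[0.4653 0.1826; 0.1826 0.6606]
step 2: x^-=[1.9860, 2.1255]  P^-=[0.7686 0.3182; 0.3182 0.8606]  H_jac=[-0.2512 0.2347]  S=[0.2184]  K=[-0.5421; 0.5590]  nu=[-2.3093]  x^+=[3.2378, 0.8346]  P^+=[0.7044 0.3843; 0.3843 0.7924]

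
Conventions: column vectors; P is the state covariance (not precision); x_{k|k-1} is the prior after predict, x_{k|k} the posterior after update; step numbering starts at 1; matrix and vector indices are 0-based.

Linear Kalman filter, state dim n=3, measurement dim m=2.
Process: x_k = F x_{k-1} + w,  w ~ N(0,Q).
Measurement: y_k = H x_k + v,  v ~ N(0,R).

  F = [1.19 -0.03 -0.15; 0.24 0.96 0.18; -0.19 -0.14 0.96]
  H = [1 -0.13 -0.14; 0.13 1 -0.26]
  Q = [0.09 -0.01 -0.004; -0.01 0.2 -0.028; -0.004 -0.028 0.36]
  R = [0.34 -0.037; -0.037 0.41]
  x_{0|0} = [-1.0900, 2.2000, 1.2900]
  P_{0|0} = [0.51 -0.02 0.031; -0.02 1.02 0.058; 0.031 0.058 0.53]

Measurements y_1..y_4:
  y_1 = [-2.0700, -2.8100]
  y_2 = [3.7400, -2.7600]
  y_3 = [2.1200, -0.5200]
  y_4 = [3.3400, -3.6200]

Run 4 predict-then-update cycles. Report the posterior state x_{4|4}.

step 1: x^-=[-1.5566, 2.0826, 1.1375]  P^-=[0.8159 0.0661 -0.1523; 0.0661 1.2001 -0.0344; -0.1523 -0.0344 0.8589]  S=[1.2172 0.0553; 0.0553 1.7273]  K=[0.6762 0.1009; -0.1021 0.7082; -0.2132 -0.1538]  nu=[-0.0834, -4.3945]  x^+=[-2.0566, -1.0211, 1.8312]  P^+=[0.2342 0.0007 0.0570; 0.0007 0.3291 0.1348; 0.0570 0.1348 0.7591]
step 2: x^-=[-2.6914, -1.1442, 2.2917]  P^-=[0.4199 0.0178 -0.0993; 0.0178 0.5932 0.1801; -0.0993 0.1801 1.0175]  S=[0.8196 0.0035; 0.0035 0.9968]  K=[0.5260 0.0967; -0.1055 0.5508; -0.3231 -0.0966]  nu=[6.6035, -0.6701]  x^+=[0.7176, -2.2100, 0.2225]  P^+=[0.1834 0.0092 0.0496; 0.0092 0.2820 0.2057; 0.0496 0.2057 0.9224]
step 3: x^-=[0.8868, -1.9094, 0.3866]  P^-=[0.3542 -0.0021 -0.1221; -0.0021 0.5800 0.2773; -0.1221 0.2773 1.1493]  S=[0.7714 -0.0220; -0.0220 0.9372]  K=[0.4844 0.0922; -0.1354 0.5385; -0.4151 -0.0497]  nu=[1.0391, 1.3746]  x^+=[1.5168, -1.3099, -0.1129]  P^+=[0.1673 0.0075 0.0359; 0.0075 0.2909 0.2542; 0.0359 0.2542 1.0150]
step 4: x^-=[1.8613, -0.9138, -0.2132]  P^-=[0.3389 -0.0211 -0.1479; -0.0211 0.6050 0.3340; -0.1479 0.3340 1.2261]  S=[0.7722 -0.0421; -0.0421 0.9345]  K=[0.4740 0.0870; -0.1601 0.5444; -0.4715 -0.0256]  nu=[1.3301, -3.0037]  x^+=[2.2303, -2.7619, -0.7636]  P^+=[0.1618 0.0035 0.0245; 0.0035 0.3010 0.2781; 0.0245 0.2781 1.0549]

x_post = [2.2303, -2.7619, -0.7636]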